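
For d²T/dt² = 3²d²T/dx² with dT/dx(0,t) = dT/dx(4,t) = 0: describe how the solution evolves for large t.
T oscillates about a mean that drifts linearly in t (generically unbounded; no decay). There is no damping, so the nonconstant modes persist as standing waves (energy conserved, no decay). But with Neumann conditions at both ends the constant mode has eigenvalue 0: the spatial mean M(t) of T satisfies M'' = 0, so M(t) = M(0) + M'(0)·t. Unless the initial velocity has zero mean (∫T_t(x,0)dx = 0), the solution grows linearly in t (unbounded, though not exponentially); if it does have zero mean, the solution stays bounded and simply oscillates.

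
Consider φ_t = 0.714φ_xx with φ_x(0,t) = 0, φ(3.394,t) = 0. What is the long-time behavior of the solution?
As t → ∞, φ → 0. Heat escapes through the Dirichlet boundary.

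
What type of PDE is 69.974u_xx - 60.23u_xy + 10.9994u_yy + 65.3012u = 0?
With A = 69.974, B = -60.23, C = 10.9994, the discriminant is 548.9648376. This is a hyperbolic PDE.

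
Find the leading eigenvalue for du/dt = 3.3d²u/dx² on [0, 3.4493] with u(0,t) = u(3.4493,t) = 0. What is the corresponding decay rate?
Eigenvalues: λₙ = 3.3n²π²/3.4493².
First three modes:
  n=1: λ₁ = 3.3π²/3.4493² ≈ 2.737
  n=2: λ₂ = 13.2π²/3.4493² ≈ 10.95 (4× faster decay)
  n=3: λ₃ = 29.7π²/3.4493² ≈ 24.637 (9× faster decay)
As t → ∞, higher modes decay exponentially faster. The n=1 mode dominates: u ~ c₁ sin(πx/3.4493) e^{-λ₁t}.
Decay rate: λ₁ = 3.3π²/3.4493² ≈ 2.737.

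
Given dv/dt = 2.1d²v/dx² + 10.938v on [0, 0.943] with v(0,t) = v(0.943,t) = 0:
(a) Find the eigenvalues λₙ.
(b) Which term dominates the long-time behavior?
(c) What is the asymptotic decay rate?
Eigenvalues: λₙ = 2.1n²π²/0.943² - 10.938.
First three modes:
  n=1: λ₁ = 2.1π²/0.943² - 10.938 ≈ 12.369
  n=2: λ₂ = 8.4π²/0.943² - 10.938 ≈ 82.292
  n=3: λ₃ = 18.9π²/0.943² - 10.938 ≈ 198.829
Since 2.1π²/0.943² ≈ 23.307 > 10.938, all λₙ > 0.
The n=1 mode decays slowest → dominates as t → ∞.
Asymptotic: v ~ c₁ sin(πx/0.943) e^{-λ₁t} with decay rate λ₁ ≈ 12.369.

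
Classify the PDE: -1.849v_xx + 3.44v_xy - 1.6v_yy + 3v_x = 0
A = -1.849, B = 3.44, C = -1.6. Discriminant B² - 4AC = 0. Since 0 = 0, parabolic.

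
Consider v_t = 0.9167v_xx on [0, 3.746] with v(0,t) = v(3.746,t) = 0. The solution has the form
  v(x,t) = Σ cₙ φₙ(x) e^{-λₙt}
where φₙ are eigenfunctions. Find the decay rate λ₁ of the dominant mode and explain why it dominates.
Eigenvalues: λₙ = 0.9167n²π²/3.746².
First three modes:
  n=1: λ₁ = 0.9167π²/3.746² ≈ 0.645
  n=2: λ₂ = 3.6668π²/3.746² ≈ 2.579 (4× faster decay)
  n=3: λ₃ = 8.2503π²/3.746² ≈ 5.803 (9× faster decay)
As t → ∞, higher modes decay exponentially faster. The n=1 mode dominates: v ~ c₁ sin(πx/3.746) e^{-λ₁t}.
Decay rate: λ₁ = 0.9167π²/3.746² ≈ 0.645.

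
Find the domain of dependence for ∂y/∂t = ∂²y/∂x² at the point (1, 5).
The entire real line. The heat equation has infinite propagation speed: any initial disturbance instantly affects all points (though exponentially small far away).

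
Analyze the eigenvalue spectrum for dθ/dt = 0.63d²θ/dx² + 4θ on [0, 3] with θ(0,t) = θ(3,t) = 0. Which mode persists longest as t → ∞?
Eigenvalues: λₙ = 0.63n²π²/3² - 4.
First three modes:
  n=1: λ₁ = 0.63π²/3² - 4 ≈ -3.309
  n=2: λ₂ = 2.52π²/3² - 4 ≈ -1.237
  n=3: λ₃ = 5.67π²/3² - 4 ≈ 2.218
Since 0.63π²/3² ≈ 0.691 < 4, λ₁ < 0.
The n=1 mode grows fastest (−λₙ is largest for n=1) → dominates.
Asymptotic: θ ~ c₁ sin(πx/3) e^{3.309t} (exponential growth at rate −λ₁ ≈ 3.309).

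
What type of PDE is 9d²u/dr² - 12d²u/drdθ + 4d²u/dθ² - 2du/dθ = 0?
With A = 9, B = -12, C = 4, the discriminant is 0. This is a parabolic PDE.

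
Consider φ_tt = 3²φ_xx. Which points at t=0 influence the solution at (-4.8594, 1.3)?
Domain of dependence: [-8.7594, -0.9594]. Signals travel at speed 3, so data within |x - -4.8594| ≤ 3·1.3 = 3.9 can reach the point.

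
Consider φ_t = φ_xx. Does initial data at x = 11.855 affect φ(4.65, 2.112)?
Yes, for any finite x. The heat equation has infinite propagation speed, so all initial data affects all points at any t > 0.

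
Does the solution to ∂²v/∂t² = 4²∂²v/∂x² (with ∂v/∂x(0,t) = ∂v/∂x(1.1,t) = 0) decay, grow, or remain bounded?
v oscillates about a mean that drifts linearly in t (generically unbounded; no decay). There is no damping, so the nonconstant modes persist as standing waves (energy conserved, no decay). But with Neumann conditions at both ends the constant mode has eigenvalue 0: the spatial mean M(t) of v satisfies M'' = 0, so M(t) = M(0) + M'(0)·t. Unless the initial velocity has zero mean (∫v_t(x,0)dx = 0), the solution grows linearly in t (unbounded, though not exponentially); if it does have zero mean, the solution stays bounded and simply oscillates.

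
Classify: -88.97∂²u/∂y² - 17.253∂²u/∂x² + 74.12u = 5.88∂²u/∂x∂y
Rewriting in standard form: -17.253∂²u/∂x² - 5.88∂²u/∂x∂y - 88.97∂²u/∂y² + 74.12u = 0. Elliptic (discriminant = -6105.42324).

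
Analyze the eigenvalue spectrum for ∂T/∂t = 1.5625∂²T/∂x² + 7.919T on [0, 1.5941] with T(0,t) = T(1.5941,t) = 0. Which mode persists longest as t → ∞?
Eigenvalues: λₙ = 1.5625n²π²/1.5941² - 7.919.
First three modes:
  n=1: λ₁ = 1.5625π²/1.5941² - 7.919 ≈ -1.85
  n=2: λ₂ = 6.25π²/1.5941² - 7.919 ≈ 16.355
  n=3: λ₃ = 14.0625π²/1.5941² - 7.919 ≈ 46.698
Since 1.5625π²/1.5941² ≈ 6.069 < 7.919, λ₁ < 0.
The n=1 mode grows fastest (−λₙ is largest for n=1) → dominates.
Asymptotic: T ~ c₁ sin(πx/1.5941) e^{1.85t} (exponential growth at rate −λ₁ ≈ 1.85).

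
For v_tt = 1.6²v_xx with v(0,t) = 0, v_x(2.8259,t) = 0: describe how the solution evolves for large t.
v oscillates (no decay). Energy is conserved; the solution oscillates indefinitely as standing waves.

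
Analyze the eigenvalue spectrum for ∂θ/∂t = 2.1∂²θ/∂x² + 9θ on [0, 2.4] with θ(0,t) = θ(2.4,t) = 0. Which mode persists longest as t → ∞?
Eigenvalues: λₙ = 2.1n²π²/2.4² - 9.
First three modes:
  n=1: λ₁ = 2.1π²/2.4² - 9 ≈ -5.402
  n=2: λ₂ = 8.4π²/2.4² - 9 ≈ 5.393
  n=3: λ₃ = 18.9π²/2.4² - 9 ≈ 23.385
Since 2.1π²/2.4² ≈ 3.598 < 9, λ₁ < 0.
The n=1 mode grows fastest (−λₙ is largest for n=1) → dominates.
Asymptotic: θ ~ c₁ sin(πx/2.4) e^{5.402t} (exponential growth at rate −λ₁ ≈ 5.402).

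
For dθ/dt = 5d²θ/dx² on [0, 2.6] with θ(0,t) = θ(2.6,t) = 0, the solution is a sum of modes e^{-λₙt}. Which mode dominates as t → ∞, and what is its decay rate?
Eigenvalues: λₙ = 5n²π²/2.6².
First three modes:
  n=1: λ₁ = 5π²/2.6² ≈ 7.3
  n=2: λ₂ = 20π²/2.6² ≈ 29.2 (4× faster decay)
  n=3: λ₃ = 45π²/2.6² ≈ 65.7 (9× faster decay)
As t → ∞, higher modes decay exponentially faster. The n=1 mode dominates: θ ~ c₁ sin(πx/2.6) e^{-λ₁t}.
Decay rate: λ₁ = 5π²/2.6² ≈ 7.3.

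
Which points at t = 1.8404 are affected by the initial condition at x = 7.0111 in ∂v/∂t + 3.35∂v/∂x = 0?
At x = 13.17644. The characteristic carries data from (7.0111, 0) to (13.17644, 1.8404).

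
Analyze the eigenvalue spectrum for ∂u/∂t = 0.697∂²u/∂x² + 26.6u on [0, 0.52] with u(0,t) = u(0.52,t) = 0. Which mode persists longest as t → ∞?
Eigenvalues: λₙ = 0.697n²π²/0.52² - 26.6.
First three modes:
  n=1: λ₁ = 0.697π²/0.52² - 26.6 ≈ -1.159
  n=2: λ₂ = 2.788π²/0.52² - 26.6 ≈ 75.162
  n=3: λ₃ = 6.273π²/0.52² - 26.6 ≈ 202.365
Since 0.697π²/0.52² ≈ 25.441 < 26.6, λ₁ < 0.
The n=1 mode grows fastest (−λₙ is largest for n=1) → dominates.
Asymptotic: u ~ c₁ sin(πx/0.52) e^{1.159t} (exponential growth at rate −λ₁ ≈ 1.159).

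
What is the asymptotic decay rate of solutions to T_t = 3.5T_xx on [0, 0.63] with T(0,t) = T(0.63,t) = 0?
Eigenvalues: λₙ = 3.5n²π²/0.63².
First three modes:
  n=1: λ₁ = 3.5π²/0.63² ≈ 87.034
  n=2: λ₂ = 14π²/0.63² ≈ 348.134 (4× faster decay)
  n=3: λ₃ = 31.5π²/0.63² ≈ 783.302 (9× faster decay)
As t → ∞, higher modes decay exponentially faster. The n=1 mode dominates: T ~ c₁ sin(πx/0.63) e^{-λ₁t}.
Decay rate: λ₁ = 3.5π²/0.63² ≈ 87.034.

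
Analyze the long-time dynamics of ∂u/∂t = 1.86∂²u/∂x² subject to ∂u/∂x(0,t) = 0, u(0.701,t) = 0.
Long-time behavior: u → 0. Heat escapes through the Dirichlet boundary.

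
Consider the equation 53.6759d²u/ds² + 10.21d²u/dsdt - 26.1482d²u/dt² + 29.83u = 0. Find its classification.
Hyperbolic. (A = 53.6759, B = 10.21, C = -26.1482 gives B² - 4AC = 5718.35677352.)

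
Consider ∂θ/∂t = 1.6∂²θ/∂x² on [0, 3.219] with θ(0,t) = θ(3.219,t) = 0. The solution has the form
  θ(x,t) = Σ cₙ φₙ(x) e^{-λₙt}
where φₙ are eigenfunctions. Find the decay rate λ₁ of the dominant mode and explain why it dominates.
Eigenvalues: λₙ = 1.6n²π²/3.219².
First three modes:
  n=1: λ₁ = 1.6π²/3.219² ≈ 1.524
  n=2: λ₂ = 6.4π²/3.219² ≈ 6.096 (4× faster decay)
  n=3: λ₃ = 14.4π²/3.219² ≈ 13.716 (9× faster decay)
As t → ∞, higher modes decay exponentially faster. The n=1 mode dominates: θ ~ c₁ sin(πx/3.219) e^{-λ₁t}.
Decay rate: λ₁ = 1.6π²/3.219² ≈ 1.524.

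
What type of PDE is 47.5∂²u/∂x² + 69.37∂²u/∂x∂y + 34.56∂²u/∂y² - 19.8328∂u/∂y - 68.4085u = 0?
With A = 47.5, B = 69.37, C = 34.56, the discriminant is -1754.2031. This is an elliptic PDE.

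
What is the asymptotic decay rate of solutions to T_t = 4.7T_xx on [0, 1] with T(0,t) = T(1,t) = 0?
Eigenvalues: λₙ = 4.7n²π².
First three modes:
  n=1: λ₁ = 4.7π² ≈ 46.387
  n=2: λ₂ = 18.8π² ≈ 185.549 (4× faster decay)
  n=3: λ₃ = 42.3π² ≈ 417.484 (9× faster decay)
As t → ∞, higher modes decay exponentially faster. The n=1 mode dominates: T ~ c₁ sin(πx) e^{-λ₁t}.
Decay rate: λ₁ = 4.7π² ≈ 46.387.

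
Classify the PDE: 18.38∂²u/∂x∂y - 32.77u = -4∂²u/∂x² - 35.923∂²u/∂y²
Rewriting in standard form: 4∂²u/∂x² + 18.38∂²u/∂x∂y + 35.923∂²u/∂y² - 32.77u = 0. A = 4, B = 18.38, C = 35.923. Discriminant B² - 4AC = -236.9436. Since -236.9436 < 0, elliptic.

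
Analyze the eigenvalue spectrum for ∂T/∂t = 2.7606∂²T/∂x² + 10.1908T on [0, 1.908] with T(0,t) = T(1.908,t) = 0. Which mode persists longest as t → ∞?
Eigenvalues: λₙ = 2.7606n²π²/1.908² - 10.1908.
First three modes:
  n=1: λ₁ = 2.7606π²/1.908² - 10.1908 ≈ -2.707
  n=2: λ₂ = 11.0424π²/1.908² - 10.1908 ≈ 19.746
  n=3: λ₃ = 24.8454π²/1.908² - 10.1908 ≈ 57.167
Since 2.7606π²/1.908² ≈ 7.484 < 10.1908, λ₁ < 0.
The n=1 mode grows fastest (−λₙ is largest for n=1) → dominates.
Asymptotic: T ~ c₁ sin(πx/1.908) e^{2.707t} (exponential growth at rate −λ₁ ≈ 2.707).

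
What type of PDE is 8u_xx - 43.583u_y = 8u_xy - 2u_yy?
Rewriting in standard form: 8u_xx - 8u_xy + 2u_yy - 43.583u_y = 0. With A = 8, B = -8, C = 2, the discriminant is 0. This is a parabolic PDE.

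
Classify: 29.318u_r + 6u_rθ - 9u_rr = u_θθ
Rewriting in standard form: -9u_rr + 6u_rθ - u_θθ + 29.318u_r = 0. Parabolic (discriminant = 0).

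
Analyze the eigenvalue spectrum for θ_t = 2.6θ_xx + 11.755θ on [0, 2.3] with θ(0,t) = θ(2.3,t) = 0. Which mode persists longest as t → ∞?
Eigenvalues: λₙ = 2.6n²π²/2.3² - 11.755.
First three modes:
  n=1: λ₁ = 2.6π²/2.3² - 11.755 ≈ -6.904
  n=2: λ₂ = 10.4π²/2.3² - 11.755 ≈ 7.648
  n=3: λ₃ = 23.4π²/2.3² - 11.755 ≈ 31.903
Since 2.6π²/2.3² ≈ 4.851 < 11.755, λ₁ < 0.
The n=1 mode grows fastest (−λₙ is largest for n=1) → dominates.
Asymptotic: θ ~ c₁ sin(πx/2.3) e^{6.904t} (exponential growth at rate −λ₁ ≈ 6.904).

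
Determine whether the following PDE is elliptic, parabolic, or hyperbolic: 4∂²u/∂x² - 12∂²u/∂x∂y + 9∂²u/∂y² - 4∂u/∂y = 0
Coefficients: A = 4, B = -12, C = 9. B² - 4AC = 0, which is zero, so the equation is parabolic.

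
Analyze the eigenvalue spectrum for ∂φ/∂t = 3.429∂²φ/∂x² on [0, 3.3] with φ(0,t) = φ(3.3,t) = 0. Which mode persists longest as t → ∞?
Eigenvalues: λₙ = 3.429n²π²/3.3².
First three modes:
  n=1: λ₁ = 3.429π²/3.3² ≈ 3.108
  n=2: λ₂ = 13.716π²/3.3² ≈ 12.431 (4× faster decay)
  n=3: λ₃ = 30.861π²/3.3² ≈ 27.969 (9× faster decay)
As t → ∞, higher modes decay exponentially faster. The n=1 mode dominates: φ ~ c₁ sin(πx/3.3) e^{-λ₁t}.
Decay rate: λ₁ = 3.429π²/3.3² ≈ 3.108.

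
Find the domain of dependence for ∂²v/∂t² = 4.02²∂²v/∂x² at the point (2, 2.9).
Domain of dependence: [-9.658, 13.658]. Signals travel at speed 4.02, so data within |x - 2| ≤ 4.02·2.9 = 11.658 can reach the point.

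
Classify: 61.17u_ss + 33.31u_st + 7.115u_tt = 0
Elliptic (discriminant = -631.3421).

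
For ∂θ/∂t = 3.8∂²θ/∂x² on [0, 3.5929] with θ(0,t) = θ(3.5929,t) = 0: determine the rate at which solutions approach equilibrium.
Eigenvalues: λₙ = 3.8n²π²/3.5929².
First three modes:
  n=1: λ₁ = 3.8π²/3.5929² ≈ 2.905
  n=2: λ₂ = 15.2π²/3.5929² ≈ 11.621 (4× faster decay)
  n=3: λ₃ = 34.2π²/3.5929² ≈ 26.148 (9× faster decay)
As t → ∞, higher modes decay exponentially faster. The n=1 mode dominates: θ ~ c₁ sin(πx/3.5929) e^{-λ₁t}.
Decay rate: λ₁ = 3.8π²/3.5929² ≈ 2.905.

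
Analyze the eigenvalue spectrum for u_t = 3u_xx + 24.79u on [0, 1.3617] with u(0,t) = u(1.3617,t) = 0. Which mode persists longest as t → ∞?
Eigenvalues: λₙ = 3n²π²/1.3617² - 24.79.
First three modes:
  n=1: λ₁ = 3π²/1.3617² - 24.79 ≈ -8.822
  n=2: λ₂ = 12π²/1.3617² - 24.79 ≈ 39.083
  n=3: λ₃ = 27π²/1.3617² - 24.79 ≈ 118.925
Since 3π²/1.3617² ≈ 15.968 < 24.79, λ₁ < 0.
The n=1 mode grows fastest (−λₙ is largest for n=1) → dominates.
Asymptotic: u ~ c₁ sin(πx/1.3617) e^{8.822t} (exponential growth at rate −λ₁ ≈ 8.822).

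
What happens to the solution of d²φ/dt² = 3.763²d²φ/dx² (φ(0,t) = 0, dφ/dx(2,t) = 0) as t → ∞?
φ oscillates (no decay). Energy is conserved; the solution oscillates indefinitely as standing waves.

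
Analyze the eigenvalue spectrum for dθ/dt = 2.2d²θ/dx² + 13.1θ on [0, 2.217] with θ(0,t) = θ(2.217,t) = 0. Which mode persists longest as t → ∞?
Eigenvalues: λₙ = 2.2n²π²/2.217² - 13.1.
First three modes:
  n=1: λ₁ = 2.2π²/2.217² - 13.1 ≈ -8.682
  n=2: λ₂ = 8.8π²/2.217² - 13.1 ≈ 4.571
  n=3: λ₃ = 19.8π²/2.217² - 13.1 ≈ 26.659
Since 2.2π²/2.217² ≈ 4.418 < 13.1, λ₁ < 0.
The n=1 mode grows fastest (−λₙ is largest for n=1) → dominates.
Asymptotic: θ ~ c₁ sin(πx/2.217) e^{8.682t} (exponential growth at rate −λ₁ ≈ 8.682).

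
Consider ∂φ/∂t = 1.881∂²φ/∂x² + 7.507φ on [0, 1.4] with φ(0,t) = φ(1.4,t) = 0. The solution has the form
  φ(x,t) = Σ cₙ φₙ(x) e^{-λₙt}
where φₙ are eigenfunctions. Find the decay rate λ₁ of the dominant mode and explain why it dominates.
Eigenvalues: λₙ = 1.881n²π²/1.4² - 7.507.
First three modes:
  n=1: λ₁ = 1.881π²/1.4² - 7.507 ≈ 1.965
  n=2: λ₂ = 7.524π²/1.4² - 7.507 ≈ 30.38
  n=3: λ₃ = 16.929π²/1.4² - 7.507 ≈ 77.739
Since 1.881π²/1.4² ≈ 9.472 > 7.507, all λₙ > 0.
The n=1 mode decays slowest → dominates as t → ∞.
Asymptotic: φ ~ c₁ sin(πx/1.4) e^{-λ₁t} with decay rate λ₁ ≈ 1.965.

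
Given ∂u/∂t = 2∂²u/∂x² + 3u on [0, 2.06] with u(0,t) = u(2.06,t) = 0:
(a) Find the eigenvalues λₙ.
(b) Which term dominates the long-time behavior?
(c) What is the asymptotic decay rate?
Eigenvalues: λₙ = 2n²π²/2.06² - 3.
First three modes:
  n=1: λ₁ = 2π²/2.06² - 3 ≈ 1.652
  n=2: λ₂ = 8π²/2.06² - 3 ≈ 15.606
  n=3: λ₃ = 18π²/2.06² - 3 ≈ 38.864
Since 2π²/2.06² ≈ 4.652 > 3, all λₙ > 0.
The n=1 mode decays slowest → dominates as t → ∞.
Asymptotic: u ~ c₁ sin(πx/2.06) e^{-λ₁t} with decay rate λ₁ ≈ 1.652.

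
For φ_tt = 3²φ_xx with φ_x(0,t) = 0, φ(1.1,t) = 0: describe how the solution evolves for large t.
φ oscillates (no decay). Energy is conserved; the solution oscillates indefinitely as standing waves.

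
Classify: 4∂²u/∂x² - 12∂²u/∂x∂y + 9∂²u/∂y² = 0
Parabolic (discriminant = 0).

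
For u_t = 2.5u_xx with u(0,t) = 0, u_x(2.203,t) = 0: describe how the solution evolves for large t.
u → 0. Heat escapes through the Dirichlet boundary.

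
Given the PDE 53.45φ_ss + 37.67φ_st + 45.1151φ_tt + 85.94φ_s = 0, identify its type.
The second-order coefficients are A = 53.45, B = 37.67, C = 45.1151. Since B² - 4AC = -8226.57948 < 0, this is an elliptic PDE.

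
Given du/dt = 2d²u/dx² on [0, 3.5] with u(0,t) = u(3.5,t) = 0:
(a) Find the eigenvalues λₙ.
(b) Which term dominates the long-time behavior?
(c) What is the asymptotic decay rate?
Eigenvalues: λₙ = 2n²π²/3.5².
First three modes:
  n=1: λ₁ = 2π²/3.5² ≈ 1.611
  n=2: λ₂ = 8π²/3.5² ≈ 6.445 (4× faster decay)
  n=3: λ₃ = 18π²/3.5² ≈ 14.502 (9× faster decay)
As t → ∞, higher modes decay exponentially faster. The n=1 mode dominates: u ~ c₁ sin(πx/3.5) e^{-λ₁t}.
Decay rate: λ₁ = 2π²/3.5² ≈ 1.611.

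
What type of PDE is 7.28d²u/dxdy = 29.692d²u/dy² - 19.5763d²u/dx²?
Rewriting in standard form: 19.5763d²u/dx² + 7.28d²u/dxdy - 29.692d²u/dy² = 0. With A = 19.5763, B = 7.28, C = -29.692, the discriminant is 2378.0363984. This is a hyperbolic PDE.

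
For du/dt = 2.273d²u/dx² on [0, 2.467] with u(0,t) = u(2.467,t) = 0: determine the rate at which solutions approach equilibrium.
Eigenvalues: λₙ = 2.273n²π²/2.467².
First three modes:
  n=1: λ₁ = 2.273π²/2.467² ≈ 3.686
  n=2: λ₂ = 9.092π²/2.467² ≈ 14.744 (4× faster decay)
  n=3: λ₃ = 20.457π²/2.467² ≈ 33.174 (9× faster decay)
As t → ∞, higher modes decay exponentially faster. The n=1 mode dominates: u ~ c₁ sin(πx/2.467) e^{-λ₁t}.
Decay rate: λ₁ = 2.273π²/2.467² ≈ 3.686.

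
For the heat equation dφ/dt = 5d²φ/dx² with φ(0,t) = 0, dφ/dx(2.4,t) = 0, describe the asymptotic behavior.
φ → 0. Heat escapes through the Dirichlet boundary.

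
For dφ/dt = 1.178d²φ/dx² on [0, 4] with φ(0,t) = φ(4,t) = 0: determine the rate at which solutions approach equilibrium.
Eigenvalues: λₙ = 1.178n²π²/4².
First three modes:
  n=1: λ₁ = 1.178π²/4² ≈ 0.727
  n=2: λ₂ = 4.712π²/4² ≈ 2.907 (4× faster decay)
  n=3: λ₃ = 10.602π²/4² ≈ 6.54 (9× faster decay)
As t → ∞, higher modes decay exponentially faster. The n=1 mode dominates: φ ~ c₁ sin(πx/4) e^{-λ₁t}.
Decay rate: λ₁ = 1.178π²/4² ≈ 0.727.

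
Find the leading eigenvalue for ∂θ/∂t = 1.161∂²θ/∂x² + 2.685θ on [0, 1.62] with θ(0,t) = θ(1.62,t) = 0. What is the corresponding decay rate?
Eigenvalues: λₙ = 1.161n²π²/1.62² - 2.685.
First three modes:
  n=1: λ₁ = 1.161π²/1.62² - 2.685 ≈ 1.681
  n=2: λ₂ = 4.644π²/1.62² - 2.685 ≈ 14.78
  n=3: λ₃ = 10.449π²/1.62² - 2.685 ≈ 36.611
Since 1.161π²/1.62² ≈ 4.366 > 2.685, all λₙ > 0.
The n=1 mode decays slowest → dominates as t → ∞.
Asymptotic: θ ~ c₁ sin(πx/1.62) e^{-λ₁t} with decay rate λ₁ ≈ 1.681.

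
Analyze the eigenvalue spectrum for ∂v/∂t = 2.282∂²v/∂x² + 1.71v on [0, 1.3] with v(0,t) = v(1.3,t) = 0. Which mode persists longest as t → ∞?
Eigenvalues: λₙ = 2.282n²π²/1.3² - 1.71.
First three modes:
  n=1: λ₁ = 2.282π²/1.3² - 1.71 ≈ 11.617
  n=2: λ₂ = 9.128π²/1.3² - 1.71 ≈ 51.598
  n=3: λ₃ = 20.538π²/1.3² - 1.71 ≈ 118.232
Since 2.282π²/1.3² ≈ 13.327 > 1.71, all λₙ > 0.
The n=1 mode decays slowest → dominates as t → ∞.
Asymptotic: v ~ c₁ sin(πx/1.3) e^{-λ₁t} with decay rate λ₁ ≈ 11.617.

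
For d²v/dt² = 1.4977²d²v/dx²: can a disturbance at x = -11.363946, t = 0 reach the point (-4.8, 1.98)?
No. The domain of dependence is [-7.765446, -1.834554], and -11.363946 is outside this interval.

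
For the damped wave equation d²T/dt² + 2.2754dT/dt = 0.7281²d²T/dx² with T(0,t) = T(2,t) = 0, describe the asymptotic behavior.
T → 0. Damping (γ=2.2754) dissipates energy; oscillations decay exponentially.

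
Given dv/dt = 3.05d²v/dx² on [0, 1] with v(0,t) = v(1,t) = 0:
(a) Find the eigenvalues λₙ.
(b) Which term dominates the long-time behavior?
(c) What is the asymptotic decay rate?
Eigenvalues: λₙ = 3.05n²π².
First three modes:
  n=1: λ₁ = 3.05π² ≈ 30.102
  n=2: λ₂ = 12.2π² ≈ 120.409 (4× faster decay)
  n=3: λ₃ = 27.45π² ≈ 270.921 (9× faster decay)
As t → ∞, higher modes decay exponentially faster. The n=1 mode dominates: v ~ c₁ sin(πx) e^{-λ₁t}.
Decay rate: λ₁ = 3.05π² ≈ 30.102.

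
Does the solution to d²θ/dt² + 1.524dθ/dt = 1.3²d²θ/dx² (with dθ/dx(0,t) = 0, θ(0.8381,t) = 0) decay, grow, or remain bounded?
θ → 0. Damping (γ=1.524) dissipates energy; oscillations decay exponentially.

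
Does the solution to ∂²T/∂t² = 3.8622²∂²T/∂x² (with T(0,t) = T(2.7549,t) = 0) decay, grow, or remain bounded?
T oscillates (no decay). Energy is conserved; the solution oscillates indefinitely as standing waves.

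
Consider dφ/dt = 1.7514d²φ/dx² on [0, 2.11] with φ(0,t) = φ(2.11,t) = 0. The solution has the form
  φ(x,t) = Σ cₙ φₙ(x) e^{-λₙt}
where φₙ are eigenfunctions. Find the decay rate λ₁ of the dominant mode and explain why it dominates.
Eigenvalues: λₙ = 1.7514n²π²/2.11².
First three modes:
  n=1: λ₁ = 1.7514π²/2.11² ≈ 3.883
  n=2: λ₂ = 7.0056π²/2.11² ≈ 15.53 (4× faster decay)
  n=3: λ₃ = 15.7626π²/2.11² ≈ 34.943 (9× faster decay)
As t → ∞, higher modes decay exponentially faster. The n=1 mode dominates: φ ~ c₁ sin(πx/2.11) e^{-λ₁t}.
Decay rate: λ₁ = 1.7514π²/2.11² ≈ 3.883.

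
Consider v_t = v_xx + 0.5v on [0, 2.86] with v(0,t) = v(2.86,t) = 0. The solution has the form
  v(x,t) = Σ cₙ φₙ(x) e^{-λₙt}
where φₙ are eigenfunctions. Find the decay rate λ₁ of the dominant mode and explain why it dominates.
Eigenvalues: λₙ = n²π²/2.86² - 0.5.
First three modes:
  n=1: λ₁ = π²/2.86² - 0.5 ≈ 0.707
  n=2: λ₂ = 4π²/2.86² - 0.5 ≈ 4.326
  n=3: λ₃ = 9π²/2.86² - 0.5 ≈ 10.36
Since π²/2.86² ≈ 1.207 > 0.5, all λₙ > 0.
The n=1 mode decays slowest → dominates as t → ∞.
Asymptotic: v ~ c₁ sin(πx/2.86) e^{-λ₁t} with decay rate λ₁ ≈ 0.707.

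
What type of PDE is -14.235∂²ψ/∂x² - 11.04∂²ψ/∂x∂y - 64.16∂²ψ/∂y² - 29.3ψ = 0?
With A = -14.235, B = -11.04, C = -64.16, the discriminant is -3531.3888. This is an elliptic PDE.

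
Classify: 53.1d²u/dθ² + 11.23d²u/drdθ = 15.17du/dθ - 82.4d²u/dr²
Rewriting in standard form: 82.4d²u/dr² + 11.23d²u/drdθ + 53.1d²u/dθ² - 15.17du/dθ = 0. Elliptic (discriminant = -17375.6471).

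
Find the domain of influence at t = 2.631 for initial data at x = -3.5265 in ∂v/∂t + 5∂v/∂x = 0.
At x = 9.6285. The characteristic carries data from (-3.5265, 0) to (9.6285, 2.631).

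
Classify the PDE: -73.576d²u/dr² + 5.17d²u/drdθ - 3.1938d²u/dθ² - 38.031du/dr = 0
A = -73.576, B = 5.17, C = -3.1938. Discriminant B² - 4AC = -913.2192152. Since -913.2192152 < 0, elliptic.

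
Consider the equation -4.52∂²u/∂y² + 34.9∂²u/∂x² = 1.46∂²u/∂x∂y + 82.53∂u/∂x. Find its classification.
Rewriting in standard form: 34.9∂²u/∂x² - 1.46∂²u/∂x∂y - 4.52∂²u/∂y² - 82.53∂u/∂x = 0. Hyperbolic. (A = 34.9, B = -1.46, C = -4.52 gives B² - 4AC = 633.1236.)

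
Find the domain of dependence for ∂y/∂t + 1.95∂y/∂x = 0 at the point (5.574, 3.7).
A single point: x = -1.641. The characteristic through (5.574, 3.7) is x - 1.95t = const, so x = 5.574 - 1.95·3.7 = -1.641.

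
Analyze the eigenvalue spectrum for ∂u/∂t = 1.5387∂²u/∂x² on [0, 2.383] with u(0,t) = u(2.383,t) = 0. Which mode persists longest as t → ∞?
Eigenvalues: λₙ = 1.5387n²π²/2.383².
First three modes:
  n=1: λ₁ = 1.5387π²/2.383² ≈ 2.674
  n=2: λ₂ = 6.1548π²/2.383² ≈ 10.697 (4× faster decay)
  n=3: λ₃ = 13.8483π²/2.383² ≈ 24.068 (9× faster decay)
As t → ∞, higher modes decay exponentially faster. The n=1 mode dominates: u ~ c₁ sin(πx/2.383) e^{-λ₁t}.
Decay rate: λ₁ = 1.5387π²/2.383² ≈ 2.674.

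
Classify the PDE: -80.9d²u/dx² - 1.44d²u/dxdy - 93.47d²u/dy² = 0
A = -80.9, B = -1.44, C = -93.47. Discriminant B² - 4AC = -30244.8184. Since -30244.8184 < 0, elliptic.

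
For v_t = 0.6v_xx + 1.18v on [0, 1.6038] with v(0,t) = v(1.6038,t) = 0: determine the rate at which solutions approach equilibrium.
Eigenvalues: λₙ = 0.6n²π²/1.6038² - 1.18.
First three modes:
  n=1: λ₁ = 0.6π²/1.6038² - 1.18 ≈ 1.122
  n=2: λ₂ = 2.4π²/1.6038² - 1.18 ≈ 8.029
  n=3: λ₃ = 5.4π²/1.6038² - 1.18 ≈ 19.54
Since 0.6π²/1.6038² ≈ 2.302 > 1.18, all λₙ > 0.
The n=1 mode decays slowest → dominates as t → ∞.
Asymptotic: v ~ c₁ sin(πx/1.6038) e^{-λ₁t} with decay rate λ₁ ≈ 1.122.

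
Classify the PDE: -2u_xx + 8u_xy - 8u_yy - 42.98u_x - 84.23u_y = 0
A = -2, B = 8, C = -8. Discriminant B² - 4AC = 0. Since 0 = 0, parabolic.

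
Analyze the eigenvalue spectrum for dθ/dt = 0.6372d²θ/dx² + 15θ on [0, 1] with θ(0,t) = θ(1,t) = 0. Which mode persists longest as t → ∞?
Eigenvalues: λₙ = 0.6372n²π²/1² - 15.
First three modes:
  n=1: λ₁ = 0.6372π² - 15 ≈ -8.711
  n=2: λ₂ = 2.5488π² - 15 ≈ 10.156
  n=3: λ₃ = 5.7348π² - 15 ≈ 41.6
Since 0.6372π² ≈ 6.289 < 15, λ₁ < 0.
The n=1 mode grows fastest (−λₙ is largest for n=1) → dominates.
Asymptotic: θ ~ c₁ sin(πx/1) e^{8.711t} (exponential growth at rate −λ₁ ≈ 8.711).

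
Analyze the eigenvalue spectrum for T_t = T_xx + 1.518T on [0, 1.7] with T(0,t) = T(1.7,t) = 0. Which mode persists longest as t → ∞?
Eigenvalues: λₙ = n²π²/1.7² - 1.518.
First three modes:
  n=1: λ₁ = π²/1.7² - 1.518 ≈ 1.897
  n=2: λ₂ = 4π²/1.7² - 1.518 ≈ 12.142
  n=3: λ₃ = 9π²/1.7² - 1.518 ≈ 29.218
Since π²/1.7² ≈ 3.415 > 1.518, all λₙ > 0.
The n=1 mode decays slowest → dominates as t → ∞.
Asymptotic: T ~ c₁ sin(πx/1.7) e^{-λ₁t} with decay rate λ₁ ≈ 1.897.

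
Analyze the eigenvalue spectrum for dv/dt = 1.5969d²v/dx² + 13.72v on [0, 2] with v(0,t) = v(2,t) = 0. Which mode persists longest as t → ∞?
Eigenvalues: λₙ = 1.5969n²π²/2² - 13.72.
First three modes:
  n=1: λ₁ = 1.5969π²/2² - 13.72 ≈ -9.78
  n=2: λ₂ = 6.3876π²/2² - 13.72 ≈ 2.041
  n=3: λ₃ = 14.3721π²/2² - 13.72 ≈ 21.742
Since 1.5969π²/2² ≈ 3.94 < 13.72, λ₁ < 0.
The n=1 mode grows fastest (−λₙ is largest for n=1) → dominates.
Asymptotic: v ~ c₁ sin(πx/2) e^{9.78t} (exponential growth at rate −λ₁ ≈ 9.78).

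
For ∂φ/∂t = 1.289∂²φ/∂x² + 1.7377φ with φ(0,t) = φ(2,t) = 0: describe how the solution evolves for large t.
φ → 0. Diffusion dominates reaction (r=1.7377 < κπ²/L²≈3.18); solution decays.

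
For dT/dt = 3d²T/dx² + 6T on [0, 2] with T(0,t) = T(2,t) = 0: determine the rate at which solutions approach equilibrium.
Eigenvalues: λₙ = 3n²π²/2² - 6.
First three modes:
  n=1: λ₁ = 3π²/2² - 6 ≈ 1.402
  n=2: λ₂ = 12π²/2² - 6 ≈ 23.609
  n=3: λ₃ = 27π²/2² - 6 ≈ 60.62
Since 3π²/2² ≈ 7.402 > 6, all λₙ > 0.
The n=1 mode decays slowest → dominates as t → ∞.
Asymptotic: T ~ c₁ sin(πx/2) e^{-λ₁t} with decay rate λ₁ ≈ 1.402.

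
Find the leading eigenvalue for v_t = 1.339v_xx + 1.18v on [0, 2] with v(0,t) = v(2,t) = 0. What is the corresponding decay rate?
Eigenvalues: λₙ = 1.339n²π²/2² - 1.18.
First three modes:
  n=1: λ₁ = 1.339π²/2² - 1.18 ≈ 2.124
  n=2: λ₂ = 5.356π²/2² - 1.18 ≈ 12.035
  n=3: λ₃ = 12.051π²/2² - 1.18 ≈ 28.555
Since 1.339π²/2² ≈ 3.304 > 1.18, all λₙ > 0.
The n=1 mode decays slowest → dominates as t → ∞.
Asymptotic: v ~ c₁ sin(πx/2) e^{-λ₁t} with decay rate λ₁ ≈ 2.124.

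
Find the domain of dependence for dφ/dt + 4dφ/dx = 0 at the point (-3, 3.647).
A single point: x = -17.588. The characteristic through (-3, 3.647) is x - 4t = const, so x = -3 - 4·3.647 = -17.588.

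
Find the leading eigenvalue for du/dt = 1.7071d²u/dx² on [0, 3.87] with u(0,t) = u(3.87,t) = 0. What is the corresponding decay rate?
Eigenvalues: λₙ = 1.7071n²π²/3.87².
First three modes:
  n=1: λ₁ = 1.7071π²/3.87² ≈ 1.125
  n=2: λ₂ = 6.8284π²/3.87² ≈ 4.5 (4× faster decay)
  n=3: λ₃ = 15.3639π²/3.87² ≈ 10.125 (9× faster decay)
As t → ∞, higher modes decay exponentially faster. The n=1 mode dominates: u ~ c₁ sin(πx/3.87) e^{-λ₁t}.
Decay rate: λ₁ = 1.7071π²/3.87² ≈ 1.125.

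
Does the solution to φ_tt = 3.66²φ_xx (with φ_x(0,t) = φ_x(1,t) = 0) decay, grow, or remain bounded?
φ oscillates about a mean that drifts linearly in t (generically unbounded; no decay). There is no damping, so the nonconstant modes persist as standing waves (energy conserved, no decay). But with Neumann conditions at both ends the constant mode has eigenvalue 0: the spatial mean M(t) of φ satisfies M'' = 0, so M(t) = M(0) + M'(0)·t. Unless the initial velocity has zero mean (∫φ_t(x,0)dx = 0), the solution grows linearly in t (unbounded, though not exponentially); if it does have zero mean, the solution stays bounded and simply oscillates.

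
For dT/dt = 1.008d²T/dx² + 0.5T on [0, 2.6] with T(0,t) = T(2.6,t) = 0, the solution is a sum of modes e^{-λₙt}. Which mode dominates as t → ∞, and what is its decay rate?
Eigenvalues: λₙ = 1.008n²π²/2.6² - 0.5.
First three modes:
  n=1: λ₁ = 1.008π²/2.6² - 0.5 ≈ 0.972
  n=2: λ₂ = 4.032π²/2.6² - 0.5 ≈ 5.387
  n=3: λ₃ = 9.072π²/2.6² - 0.5 ≈ 12.745
Since 1.008π²/2.6² ≈ 1.472 > 0.5, all λₙ > 0.
The n=1 mode decays slowest → dominates as t → ∞.
Asymptotic: T ~ c₁ sin(πx/2.6) e^{-λ₁t} with decay rate λ₁ ≈ 0.972.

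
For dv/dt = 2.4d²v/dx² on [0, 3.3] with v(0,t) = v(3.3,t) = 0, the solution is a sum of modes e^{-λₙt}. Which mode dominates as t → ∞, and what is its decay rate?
Eigenvalues: λₙ = 2.4n²π²/3.3².
First three modes:
  n=1: λ₁ = 2.4π²/3.3² ≈ 2.175
  n=2: λ₂ = 9.6π²/3.3² ≈ 8.7 (4× faster decay)
  n=3: λ₃ = 21.6π²/3.3² ≈ 19.576 (9× faster decay)
As t → ∞, higher modes decay exponentially faster. The n=1 mode dominates: v ~ c₁ sin(πx/3.3) e^{-λ₁t}.
Decay rate: λ₁ = 2.4π²/3.3² ≈ 2.175.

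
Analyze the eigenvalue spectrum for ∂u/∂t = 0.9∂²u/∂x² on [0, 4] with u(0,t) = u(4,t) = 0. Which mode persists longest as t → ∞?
Eigenvalues: λₙ = 0.9n²π²/4².
First three modes:
  n=1: λ₁ = 0.9π²/4² ≈ 0.555
  n=2: λ₂ = 3.6π²/4² ≈ 2.221 (4× faster decay)
  n=3: λ₃ = 8.1π²/4² ≈ 4.996 (9× faster decay)
As t → ∞, higher modes decay exponentially faster. The n=1 mode dominates: u ~ c₁ sin(πx/4) e^{-λ₁t}.
Decay rate: λ₁ = 0.9π²/4² ≈ 0.555.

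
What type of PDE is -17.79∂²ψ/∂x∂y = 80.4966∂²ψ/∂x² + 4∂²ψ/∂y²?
Rewriting in standard form: -80.4966∂²ψ/∂x² - 17.79∂²ψ/∂x∂y - 4∂²ψ/∂y² = 0. With A = -80.4966, B = -17.79, C = -4, the discriminant is -971.4615. This is an elliptic PDE.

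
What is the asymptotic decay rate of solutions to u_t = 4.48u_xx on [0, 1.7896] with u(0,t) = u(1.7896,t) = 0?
Eigenvalues: λₙ = 4.48n²π²/1.7896².
First three modes:
  n=1: λ₁ = 4.48π²/1.7896² ≈ 13.806
  n=2: λ₂ = 17.92π²/1.7896² ≈ 55.224 (4× faster decay)
  n=3: λ₃ = 40.32π²/1.7896² ≈ 124.253 (9× faster decay)
As t → ∞, higher modes decay exponentially faster. The n=1 mode dominates: u ~ c₁ sin(πx/1.7896) e^{-λ₁t}.
Decay rate: λ₁ = 4.48π²/1.7896² ≈ 13.806.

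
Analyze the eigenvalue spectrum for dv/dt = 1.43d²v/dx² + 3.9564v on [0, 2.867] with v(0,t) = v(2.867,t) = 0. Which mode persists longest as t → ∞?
Eigenvalues: λₙ = 1.43n²π²/2.867² - 3.9564.
First three modes:
  n=1: λ₁ = 1.43π²/2.867² - 3.9564 ≈ -2.239
  n=2: λ₂ = 5.72π²/2.867² - 3.9564 ≈ 2.912
  n=3: λ₃ = 12.87π²/2.867² - 3.9564 ≈ 11.497
Since 1.43π²/2.867² ≈ 1.717 < 3.9564, λ₁ < 0.
The n=1 mode grows fastest (−λₙ is largest for n=1) → dominates.
Asymptotic: v ~ c₁ sin(πx/2.867) e^{2.239t} (exponential growth at rate −λ₁ ≈ 2.239).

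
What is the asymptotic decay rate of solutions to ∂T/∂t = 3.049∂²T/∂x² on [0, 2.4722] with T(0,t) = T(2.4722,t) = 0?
Eigenvalues: λₙ = 3.049n²π²/2.4722².
First three modes:
  n=1: λ₁ = 3.049π²/2.4722² ≈ 4.924
  n=2: λ₂ = 12.196π²/2.4722² ≈ 19.695 (4× faster decay)
  n=3: λ₃ = 27.441π²/2.4722² ≈ 44.313 (9× faster decay)
As t → ∞, higher modes decay exponentially faster. The n=1 mode dominates: T ~ c₁ sin(πx/2.4722) e^{-λ₁t}.
Decay rate: λ₁ = 3.049π²/2.4722² ≈ 4.924.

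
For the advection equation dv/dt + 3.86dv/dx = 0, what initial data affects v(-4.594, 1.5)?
A single point: x = -10.384. The characteristic through (-4.594, 1.5) is x - 3.86t = const, so x = -4.594 - 3.86·1.5 = -10.384.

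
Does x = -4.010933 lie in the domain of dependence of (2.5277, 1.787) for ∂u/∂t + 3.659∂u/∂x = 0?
Yes. The characteristic through (2.5277, 1.787) passes through x = -4.010933.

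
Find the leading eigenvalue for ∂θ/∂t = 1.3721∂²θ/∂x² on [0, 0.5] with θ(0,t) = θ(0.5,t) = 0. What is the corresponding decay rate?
Eigenvalues: λₙ = 1.3721n²π²/0.5².
First three modes:
  n=1: λ₁ = 1.3721π²/0.5² ≈ 54.168
  n=2: λ₂ = 5.4884π²/0.5² ≈ 216.673 (4× faster decay)
  n=3: λ₃ = 12.3489π²/0.5² ≈ 487.515 (9× faster decay)
As t → ∞, higher modes decay exponentially faster. The n=1 mode dominates: θ ~ c₁ sin(πx/0.5) e^{-λ₁t}.
Decay rate: λ₁ = 1.3721π²/0.5² ≈ 54.168.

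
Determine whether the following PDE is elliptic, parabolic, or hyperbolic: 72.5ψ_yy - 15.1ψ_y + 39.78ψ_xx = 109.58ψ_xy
Rewriting in standard form: 39.78ψ_xx - 109.58ψ_xy + 72.5ψ_yy - 15.1ψ_y = 0. Coefficients: A = 39.78, B = -109.58, C = 72.5. B² - 4AC = 471.5764, which is positive, so the equation is hyperbolic.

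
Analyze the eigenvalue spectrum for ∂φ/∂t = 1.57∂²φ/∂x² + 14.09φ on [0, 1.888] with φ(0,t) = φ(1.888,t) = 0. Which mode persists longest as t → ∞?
Eigenvalues: λₙ = 1.57n²π²/1.888² - 14.09.
First three modes:
  n=1: λ₁ = 1.57π²/1.888² - 14.09 ≈ -9.743
  n=2: λ₂ = 6.28π²/1.888² - 14.09 ≈ 3.298
  n=3: λ₃ = 14.13π²/1.888² - 14.09 ≈ 25.034
Since 1.57π²/1.888² ≈ 4.347 < 14.09, λ₁ < 0.
The n=1 mode grows fastest (−λₙ is largest for n=1) → dominates.
Asymptotic: φ ~ c₁ sin(πx/1.888) e^{9.743t} (exponential growth at rate −λ₁ ≈ 9.743).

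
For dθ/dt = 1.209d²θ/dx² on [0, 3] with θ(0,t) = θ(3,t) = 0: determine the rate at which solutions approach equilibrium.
Eigenvalues: λₙ = 1.209n²π²/3².
First three modes:
  n=1: λ₁ = 1.209π²/3² ≈ 1.326
  n=2: λ₂ = 4.836π²/3² ≈ 5.303 (4× faster decay)
  n=3: λ₃ = 10.881π²/3² ≈ 11.932 (9× faster decay)
As t → ∞, higher modes decay exponentially faster. The n=1 mode dominates: θ ~ c₁ sin(πx/3) e^{-λ₁t}.
Decay rate: λ₁ = 1.209π²/3² ≈ 1.326.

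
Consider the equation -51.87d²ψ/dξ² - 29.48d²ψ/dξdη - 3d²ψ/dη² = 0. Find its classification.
Hyperbolic. (A = -51.87, B = -29.48, C = -3 gives B² - 4AC = 246.6304.)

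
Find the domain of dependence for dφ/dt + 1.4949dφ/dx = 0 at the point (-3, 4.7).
A single point: x = -10.02603. The characteristic through (-3, 4.7) is x - 1.4949t = const, so x = -3 - 1.4949·4.7 = -10.02603.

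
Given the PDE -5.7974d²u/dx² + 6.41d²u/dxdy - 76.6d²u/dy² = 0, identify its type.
The second-order coefficients are A = -5.7974, B = 6.41, C = -76.6. Since B² - 4AC = -1735.23526 < 0, this is an elliptic PDE.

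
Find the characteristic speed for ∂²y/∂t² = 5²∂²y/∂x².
Speed = 5. Information travels along characteristics x = x₀ ± 5t.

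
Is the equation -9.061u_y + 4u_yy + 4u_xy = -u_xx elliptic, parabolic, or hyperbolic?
Rewriting in standard form: u_xx + 4u_xy + 4u_yy - 9.061u_y = 0. Computing B² - 4AC with A = 1, B = 4, C = 4: discriminant = 0 (zero). Answer: parabolic.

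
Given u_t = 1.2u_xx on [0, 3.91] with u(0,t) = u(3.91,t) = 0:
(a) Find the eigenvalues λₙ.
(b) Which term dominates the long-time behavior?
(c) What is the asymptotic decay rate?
Eigenvalues: λₙ = 1.2n²π²/3.91².
First three modes:
  n=1: λ₁ = 1.2π²/3.91² ≈ 0.775
  n=2: λ₂ = 4.8π²/3.91² ≈ 3.099 (4× faster decay)
  n=3: λ₃ = 10.8π²/3.91² ≈ 6.972 (9× faster decay)
As t → ∞, higher modes decay exponentially faster. The n=1 mode dominates: u ~ c₁ sin(πx/3.91) e^{-λ₁t}.
Decay rate: λ₁ = 1.2π²/3.91² ≈ 0.775.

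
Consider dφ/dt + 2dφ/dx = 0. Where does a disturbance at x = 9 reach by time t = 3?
At x = 15. The characteristic carries data from (9, 0) to (15, 3).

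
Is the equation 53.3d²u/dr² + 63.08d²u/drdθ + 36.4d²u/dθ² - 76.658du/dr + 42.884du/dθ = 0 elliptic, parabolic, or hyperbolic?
Computing B² - 4AC with A = 53.3, B = 63.08, C = 36.4: discriminant = -3781.3936 (negative). Answer: elliptic.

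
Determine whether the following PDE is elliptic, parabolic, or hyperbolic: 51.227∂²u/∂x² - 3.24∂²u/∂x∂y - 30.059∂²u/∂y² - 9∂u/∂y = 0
Coefficients: A = 51.227, B = -3.24, C = -30.059. B² - 4AC = 6169.827172, which is positive, so the equation is hyperbolic.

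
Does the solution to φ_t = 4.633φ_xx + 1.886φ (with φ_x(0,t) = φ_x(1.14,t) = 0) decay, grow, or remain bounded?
φ grows unboundedly. With Neumann BCs the constant mode has diffusion eigenvalue 0, so any r > 0 makes it grow like e^(1.886t); solution grows exponentially.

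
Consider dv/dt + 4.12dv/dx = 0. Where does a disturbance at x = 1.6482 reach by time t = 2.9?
At x = 13.5962. The characteristic carries data from (1.6482, 0) to (13.5962, 2.9).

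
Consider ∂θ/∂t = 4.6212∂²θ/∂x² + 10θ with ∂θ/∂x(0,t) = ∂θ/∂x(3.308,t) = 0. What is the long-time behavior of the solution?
As t → ∞, θ grows unboundedly. With Neumann BCs the constant mode has diffusion eigenvalue 0, so any r > 0 makes it grow like e^(10t); solution grows exponentially.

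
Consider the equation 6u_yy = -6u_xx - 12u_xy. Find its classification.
Rewriting in standard form: 6u_xx + 12u_xy + 6u_yy = 0. Parabolic. (A = 6, B = 12, C = 6 gives B² - 4AC = 0.)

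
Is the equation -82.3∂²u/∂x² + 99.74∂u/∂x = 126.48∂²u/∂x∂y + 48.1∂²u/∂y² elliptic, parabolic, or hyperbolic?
Rewriting in standard form: -82.3∂²u/∂x² - 126.48∂²u/∂x∂y - 48.1∂²u/∂y² + 99.74∂u/∂x = 0. Computing B² - 4AC with A = -82.3, B = -126.48, C = -48.1: discriminant = 162.6704 (positive). Answer: hyperbolic.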